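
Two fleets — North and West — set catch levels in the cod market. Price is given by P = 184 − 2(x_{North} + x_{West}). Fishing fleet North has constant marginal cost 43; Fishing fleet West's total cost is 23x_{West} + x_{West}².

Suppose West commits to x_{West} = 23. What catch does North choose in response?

Fishing fleet North's profit: π = x_{North}(184 − 2(x_{North} + x_{West})) − 43x_{North}.
∂π/∂x_{North} = 141 − 4x_{North} − 2x_{West} = 0, so x_{North} = 35.25 − 0.5x_{West}.
At x_{West} = 23: x_{North} = 35.25 − 0.5·23 = 23.75.

23.75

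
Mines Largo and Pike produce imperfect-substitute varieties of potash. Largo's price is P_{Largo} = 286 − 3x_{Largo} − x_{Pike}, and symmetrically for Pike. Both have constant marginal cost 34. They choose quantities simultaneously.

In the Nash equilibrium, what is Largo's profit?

Mine Largo's profit: π = x_{Largo}(286 − 3x_{Largo} − x_{Pike}) − 34x_{Largo}.
∂π/∂x_{Largo} = 252 − 6x_{Largo} − x_{Pike} = 0 ⇒ x_{Largo} = 42 − (1/6)x_{Pike}.
The game is symmetric, so in equilibrium x_{Pike} = x_{Largo}: the reaction function gives (7/6)x_{Largo} = 42, hence x_{Largo} = 36.
P_{Largo} = 286 − 3·36 − 36 = 142.
Profit = (142 − 34)·36 = 3888.

3888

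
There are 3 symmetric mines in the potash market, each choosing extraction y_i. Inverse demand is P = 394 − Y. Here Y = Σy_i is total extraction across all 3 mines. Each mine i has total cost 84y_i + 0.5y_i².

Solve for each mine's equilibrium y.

62

A representative mine's profit is π_i = y_i(394 − Y) − 84y_i − 0.5y_i², with Y = y_i + Σ_{j≠i} y_j.
First-order condition: 310 − 3y_i − Σ_{j≠i} y_j = 0.
With identical mines, set every y_j = y: then 310 − 3y − 2y = 0, i.e. y = 310/5 = 62.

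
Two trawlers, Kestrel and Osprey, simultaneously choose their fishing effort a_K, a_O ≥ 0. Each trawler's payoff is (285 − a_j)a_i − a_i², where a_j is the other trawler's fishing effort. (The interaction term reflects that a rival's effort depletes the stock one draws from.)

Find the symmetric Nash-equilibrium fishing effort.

Kestrel's payoff is (285 − a_O)a_K − a_K².
∂π/∂a_K = 285 − a_O − 2a_K = 0, so a_K = 142.5 − 0.5a_O.
By symmetry a_O = a_K; substituting into the reaction function, 1.5a_K = 142.5 and a_K = 95.

95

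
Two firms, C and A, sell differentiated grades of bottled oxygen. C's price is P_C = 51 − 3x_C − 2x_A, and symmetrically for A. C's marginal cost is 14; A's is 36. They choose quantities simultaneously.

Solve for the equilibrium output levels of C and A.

Firm C's profit: π = x_C(51 − 3x_C − 2x_A) − 14x_C.
∂π/∂x_C = 37 − 6x_C − 2x_A = 0 ⇒ x_C = 37/6 − (1/3)x_A.
Similarly x_A = 2.5 − (1/3)x_C.
Solving the two reaction functions simultaneously: (1 − (−1/3)(−1/3))x_C = 37/6 − (1/3)·2.5, so (8/9)x_C = 16/3 and x_C = 6.
Then x_A = 2.5 − (1/3)·6 = 0.5.

6, 0.5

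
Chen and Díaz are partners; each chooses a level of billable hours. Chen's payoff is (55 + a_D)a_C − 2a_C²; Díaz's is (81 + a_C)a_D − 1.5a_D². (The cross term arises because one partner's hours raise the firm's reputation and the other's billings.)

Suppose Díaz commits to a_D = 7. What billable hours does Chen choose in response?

15.5

Expanding Chen's payoff: 55a_C + a_Da_C − 2a_C².
∂π/∂a_C = 55 + a_D − 4a_C = 0, so a_C = 13.75 + 0.25a_D.
At a_D = 7: a_C = 13.75 + 0.25·7 = 15.5.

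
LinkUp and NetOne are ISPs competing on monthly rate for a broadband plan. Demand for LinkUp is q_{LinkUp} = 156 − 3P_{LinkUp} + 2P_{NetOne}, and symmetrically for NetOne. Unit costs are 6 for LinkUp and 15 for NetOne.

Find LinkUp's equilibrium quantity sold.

117.5625

LinkUp's profit: π = (P_{LinkUp} − 6)(156 − 3P_{LinkUp} + 2P_{NetOne}).
∂π/∂P_{LinkUp} = 174 − 6P_{LinkUp} + 2P_{NetOne} = 0 ⇒ P_{LinkUp} = 29 + (1/3)P_{NetOne}.
Similarly P_{NetOne} = 33.5 + (1/3)P_{LinkUp}.
Substituting the second reaction function into the first: P_{LinkUp} = 29 + (1/3)(33.5 + (1/3)P_{LinkUp}), which gives (8/9)P_{LinkUp} = 241/6 ⇒ P_{LinkUp} = 45.1875.
Then P_{NetOne} = 33.5 + (1/3)·45.1875 = 48.5625.
q_{LinkUp} = 156 − 3·45.1875 + 2·48.5625 = 117.5625.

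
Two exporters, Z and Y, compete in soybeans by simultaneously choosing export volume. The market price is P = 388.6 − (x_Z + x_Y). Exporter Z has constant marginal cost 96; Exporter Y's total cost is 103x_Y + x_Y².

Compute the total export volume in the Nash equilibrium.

166.2

Exporter Z's profit: π = x_Z(388.6 − (x_Z + x_Y)) − 96x_Z.
∂π/∂x_Z = 292.6 − 2x_Z − x_Y = 0, so x_Z = 146.3 − 0.5x_Y.
For Y: ∂π/∂x_Y = 285.6 − 4x_Y − x_Z = 0 ⇒ x_Y = 71.4 − 0.25x_Z.
Substituting the second reaction function into the first: x_Z = 146.3 − 0.5(71.4 − 0.25x_Z), which gives 0.875x_Z = 110.6 ⇒ x_Z = 126.4.
Then x_Y = 71.4 − 0.25·126.4 = 39.8.
Total export volume: 126.4 + 39.8 = 166.2.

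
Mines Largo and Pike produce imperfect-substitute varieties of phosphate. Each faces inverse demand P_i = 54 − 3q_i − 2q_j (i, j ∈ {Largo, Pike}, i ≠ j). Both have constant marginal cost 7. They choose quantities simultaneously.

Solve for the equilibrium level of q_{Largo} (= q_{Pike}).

5.875

Mine Largo's profit: π = q_{Largo}(54 − 3q_{Largo} − 2q_{Pike}) − 7q_{Largo}.
∂π/∂q_{Largo} = 47 − 6q_{Largo} − 2q_{Pike} = 0 ⇒ q_{Largo} = 47/6 − (1/3)q_{Pike}.
Setting q_{Largo} = q_{Pike} in the reaction function: q_{Largo} = 47/6 − (1/3)q_{Largo}, so q_{Largo} = (47/6) / (4/3) = 5.875.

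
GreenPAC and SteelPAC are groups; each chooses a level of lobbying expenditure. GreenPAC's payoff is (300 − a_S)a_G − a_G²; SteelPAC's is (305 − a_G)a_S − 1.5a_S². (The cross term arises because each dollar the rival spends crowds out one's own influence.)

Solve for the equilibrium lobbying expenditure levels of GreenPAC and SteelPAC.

Expanding GreenPAC's payoff: 300a_G − a_Sa_G − a_G².
∂π/∂a_G = 300 − a_S − 2a_G = 0, so a_G = 150 − 0.5a_S.
Likewise for SteelPAC: a_S = 305/3 − (1/3)a_G.
Plugging a_S into GreenPAC's best response: a_G = 150 − 0.5(305/3 − (1/3)a_G) ⇒ (5/6)a_G = 595/6, so a_G = 119.
Then a_S = 305/3 − (1/3)·119 = 62.

119, 62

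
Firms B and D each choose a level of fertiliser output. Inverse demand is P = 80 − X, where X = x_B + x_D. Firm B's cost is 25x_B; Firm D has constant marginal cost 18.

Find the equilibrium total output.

Firm B's profit: π = x_B(80 − (x_B + x_D)) − 25x_B.
∂π/∂x_B = 55 − 2x_B − x_D = 0, so x_B = 27.5 − 0.5x_D.
By the same steps for D: x_D = 31 − 0.5x_B.
Plugging x_D into B's best response: x_B = 27.5 − 0.5(31 − 0.5x_B) ⇒ 0.75x_B = 12, so x_B = 16.
Then x_D = 31 − 0.5·16 = 23.
Total output: 16 + 23 = 39.

39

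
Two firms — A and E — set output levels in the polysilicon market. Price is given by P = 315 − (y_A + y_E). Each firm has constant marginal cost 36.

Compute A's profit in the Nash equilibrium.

8649

Firm A's profit: π = y_A(315 − (y_A + y_E)) − 36y_A.
∂π/∂y_A = 279 − 2y_A − y_E = 0, so y_A = 139.5 − 0.5y_E.
By symmetry y_E = y_A; substituting into the reaction function, 1.5y_A = 139.5 and y_A = 93.
Price P = 315 − 186 = 129.
A's profit: (129 − 36)·93 = 8649.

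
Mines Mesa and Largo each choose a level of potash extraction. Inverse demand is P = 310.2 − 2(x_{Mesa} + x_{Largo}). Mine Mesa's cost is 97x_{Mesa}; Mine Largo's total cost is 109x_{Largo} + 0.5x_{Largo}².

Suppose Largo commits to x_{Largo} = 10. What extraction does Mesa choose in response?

Mine Mesa's profit: π = x_{Mesa}(310.2 − 2(x_{Mesa} + x_{Largo})) − 97x_{Mesa}.
∂π/∂x_{Mesa} = 213.2 − 4x_{Mesa} − 2x_{Largo} = 0, so x_{Mesa} = 53.3 − 0.5x_{Largo}.
At x_{Largo} = 10: x_{Mesa} = 53.3 − 0.5·10 = 48.3.

48.3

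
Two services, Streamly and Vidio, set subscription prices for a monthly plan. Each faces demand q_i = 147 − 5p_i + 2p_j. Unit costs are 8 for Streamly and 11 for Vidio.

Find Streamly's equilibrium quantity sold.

Streamly's profit: π = (p_{Streamly} − 8)(147 − 5p_{Streamly} + 2p_{Vidio}).
∂π/∂p_{Streamly} = 187 − 10p_{Streamly} + 2p_{Vidio} = 0 ⇒ p_{Streamly} = 18.7 + 0.2p_{Vidio}.
Similarly p_{Vidio} = 20.2 + 0.2p_{Streamly}.
Solving the two reaction functions simultaneously: (1 − (0.2)(0.2))p_{Streamly} = 18.7 + 0.2·20.2, so 0.96p_{Streamly} = 22.74 and p_{Streamly} = 23.6875.
Then p_{Vidio} = 20.2 + 0.2·23.6875 = 24.9375.
q_{Streamly} = 147 − 5·23.6875 + 2·24.9375 = 78.4375.

78.4375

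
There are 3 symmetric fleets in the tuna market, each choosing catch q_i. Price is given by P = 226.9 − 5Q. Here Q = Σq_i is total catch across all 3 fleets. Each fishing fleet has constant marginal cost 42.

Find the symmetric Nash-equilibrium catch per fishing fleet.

A representative fishing fleet's profit is π_i = q_i(226.9 − 5Q) − 42q_i, with Q = q_i + Σ_{j≠i} q_j.
First-order condition: 184.9 − 10q_i − 5Σ_{j≠i} q_j = 0.
Imposing symmetry (q_j = q for all j) turns Σ_{j≠i} q_j into 2q, so 184.9 = 20q and q = 9.245.

9.245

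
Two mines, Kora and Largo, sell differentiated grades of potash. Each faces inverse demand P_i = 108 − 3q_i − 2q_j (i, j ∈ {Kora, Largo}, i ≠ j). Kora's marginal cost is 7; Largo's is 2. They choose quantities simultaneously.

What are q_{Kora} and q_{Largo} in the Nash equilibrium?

Mine Kora's profit: π = q_{Kora}(108 − 3q_{Kora} − 2q_{Largo}) − 7q_{Kora}.
∂π/∂q_{Kora} = 101 − 6q_{Kora} − 2q_{Largo} = 0 ⇒ q_{Kora} = 101/6 − (1/3)q_{Largo}.
Similarly q_{Largo} = 53/3 − (1/3)q_{Kora}.
Solving the two reaction functions simultaneously: (1 − (−1/3)(−1/3))q_{Kora} = 101/6 − (1/3)·(53/3), so (8/9)q_{Kora} = 197/18 and q_{Kora} = 12.3125.
Then q_{Largo} = 53/3 − (1/3)·12.3125 = 13.5625.

12.3125, 13.5625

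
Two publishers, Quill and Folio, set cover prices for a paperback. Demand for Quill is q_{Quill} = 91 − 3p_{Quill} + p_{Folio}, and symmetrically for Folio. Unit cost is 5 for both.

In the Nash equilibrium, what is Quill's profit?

787.32

Quill's profit: π = (p_{Quill} − 5)(91 − 3p_{Quill} + p_{Folio}).
∂π/∂p_{Quill} = 106 − 6p_{Quill} + p_{Folio} = 0 ⇒ p_{Quill} = 53/3 + (1/6)p_{Folio}.
Setting p_{Quill} = p_{Folio} in the reaction function: p_{Quill} = 53/3 + (1/6)p_{Quill}, so p_{Quill} = (53/3) / (5/6) = 21.2.
q_{Quill} = 91 − 3·21.2 + 21.2 = 48.6.
Profit = (21.2 − 5)·48.6 = 787.32.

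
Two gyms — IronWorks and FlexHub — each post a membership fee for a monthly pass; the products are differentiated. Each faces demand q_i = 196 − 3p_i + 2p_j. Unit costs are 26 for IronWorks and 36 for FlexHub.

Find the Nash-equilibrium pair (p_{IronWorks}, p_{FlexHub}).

70.375, 74.125

IronWorks's profit: π = (p_{IronWorks} − 26)(196 − 3p_{IronWorks} + 2p_{FlexHub}).
∂π/∂p_{IronWorks} = 274 − 6p_{IronWorks} + 2p_{FlexHub} = 0 ⇒ p_{IronWorks} = 137/3 + (1/3)p_{FlexHub}.
Similarly p_{FlexHub} = 152/3 + (1/3)p_{IronWorks}.
Solving the two reaction functions simultaneously: (1 − (1/3)(1/3))p_{IronWorks} = 137/3 + (1/3)·(152/3), so (8/9)p_{IronWorks} = 563/9 and p_{IronWorks} = 70.375.
Then p_{FlexHub} = 152/3 + (1/3)·70.375 = 74.125.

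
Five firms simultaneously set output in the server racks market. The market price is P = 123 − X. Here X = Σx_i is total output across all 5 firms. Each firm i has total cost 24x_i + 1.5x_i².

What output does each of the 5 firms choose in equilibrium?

A representative firm's profit is π_i = x_i(123 − X) − 24x_i − 1.5x_i², with X = x_i + Σ_{j≠i} x_j.
First-order condition: 99 − 5x_i − Σ_{j≠i} x_j = 0.
In a symmetric equilibrium every firm chooses the same x, so Σ_{j≠i} x_j = 4x. The condition becomes 99 − 9x = 0, giving x = 99/9 = 11.

11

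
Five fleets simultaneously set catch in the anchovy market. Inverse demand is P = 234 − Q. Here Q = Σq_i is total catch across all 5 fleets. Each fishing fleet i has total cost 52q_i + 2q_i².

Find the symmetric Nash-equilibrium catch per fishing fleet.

18.2

A representative fishing fleet's profit is π_i = q_i(234 − Q) − 52q_i − 2q_i², with Q = q_i + Σ_{j≠i} q_j.
First-order condition: 182 − 6q_i − Σ_{j≠i} q_j = 0.
In a symmetric equilibrium every fishing fleet chooses the same q, so Σ_{j≠i} q_j = 4q. The condition becomes 182 − 10q = 0, giving q = 182/10 = 18.2.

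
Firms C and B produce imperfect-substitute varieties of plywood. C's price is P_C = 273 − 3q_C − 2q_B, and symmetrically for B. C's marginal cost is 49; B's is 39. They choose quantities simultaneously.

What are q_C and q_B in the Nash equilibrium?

Firm C's profit: π = q_C(273 − 3q_C − 2q_B) − 49q_C.
∂π/∂q_C = 224 − 6q_C − 2q_B = 0 ⇒ q_C = 112/3 − (1/3)q_B.
Similarly q_B = 39 − (1/3)q_C.
Plugging q_B into C's best response: q_C = 112/3 − (1/3)(39 − (1/3)q_C) ⇒ (8/9)q_C = 73/3, so q_C = 27.375.
Then q_B = 39 − (1/3)·27.375 = 29.875.

27.375, 29.875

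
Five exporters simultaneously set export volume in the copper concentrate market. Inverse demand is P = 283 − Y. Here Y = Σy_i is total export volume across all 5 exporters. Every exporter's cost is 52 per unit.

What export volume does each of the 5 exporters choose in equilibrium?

38.5

A representative exporter's profit is π_i = y_i(283 − Y) − 52y_i, with Y = y_i + Σ_{j≠i} y_j.
First-order condition: 231 − 2y_i − Σ_{j≠i} y_j = 0.
With identical exporters, set every y_j = y: then 231 − 2y − 4y = 0, i.e. y = 231/6 = 38.5.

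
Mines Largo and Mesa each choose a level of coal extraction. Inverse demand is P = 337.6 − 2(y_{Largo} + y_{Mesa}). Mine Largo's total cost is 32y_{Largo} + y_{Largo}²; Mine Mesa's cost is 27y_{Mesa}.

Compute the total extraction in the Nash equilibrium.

Mine Largo's profit: π = y_{Largo}(337.6 − 2(y_{Largo} + y_{Mesa})) − 32y_{Largo} − y_{Largo}².
∂π/∂y_{Largo} = 305.6 − 6y_{Largo} − 2y_{Mesa} = 0, so y_{Largo} = 764/15 − (1/3)y_{Mesa}.
For Mesa: ∂π/∂y_{Mesa} = 310.6 − 4y_{Mesa} − 2y_{Largo} = 0 ⇒ y_{Mesa} = 77.65 − 0.5y_{Largo}.
Plugging y_{Mesa} into Largo's best response: y_{Largo} = 764/15 − (1/3)(77.65 − 0.5y_{Largo}) ⇒ (5/6)y_{Largo} = 25.05, so y_{Largo} = 30.06.
Then y_{Mesa} = 77.65 − 0.5·30.06 = 62.62.
Total extraction: 30.06 + 62.62 = 92.68.

92.68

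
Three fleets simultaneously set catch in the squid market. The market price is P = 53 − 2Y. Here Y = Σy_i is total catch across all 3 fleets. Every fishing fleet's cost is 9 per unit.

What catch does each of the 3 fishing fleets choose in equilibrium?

5.5

A representative fishing fleet's profit is π_i = y_i(53 − 2Y) − 9y_i, with Y = y_i + Σ_{j≠i} y_j.
First-order condition: 44 − 4y_i − 2Σ_{j≠i} y_j = 0.
In a symmetric equilibrium every fishing fleet chooses the same y, so Σ_{j≠i} y_j = 2y. The condition becomes 44 − 8y = 0, giving y = 44/8 = 5.5.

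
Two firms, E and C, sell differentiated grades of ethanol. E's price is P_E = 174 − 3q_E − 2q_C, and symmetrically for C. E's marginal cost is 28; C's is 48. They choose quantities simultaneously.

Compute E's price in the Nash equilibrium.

86.5

Firm E's profit: π = q_E(174 − 3q_E − 2q_C) − 28q_E.
∂π/∂q_E = 146 − 6q_E − 2q_C = 0 ⇒ q_E = 73/3 − (1/3)q_C.
Similarly q_C = 21 − (1/3)q_E.
Substituting the second reaction function into the first: q_E = 73/3 − (1/3)(21 − (1/3)q_E), which gives (8/9)q_E = 52/3 ⇒ q_E = 19.5.
Then q_C = 21 − (1/3)·19.5 = 14.5.
P_E = 174 − 3·19.5 − 2·14.5 = 86.5.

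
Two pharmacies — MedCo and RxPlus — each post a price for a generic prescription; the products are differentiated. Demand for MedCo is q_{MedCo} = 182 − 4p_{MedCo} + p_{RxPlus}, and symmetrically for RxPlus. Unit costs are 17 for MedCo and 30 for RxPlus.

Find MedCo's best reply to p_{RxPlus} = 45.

36.875

MedCo's profit: π = (p_{MedCo} − 17)(182 − 4p_{MedCo} + p_{RxPlus}).
∂π/∂p_{MedCo} = 250 − 8p_{MedCo} + p_{RxPlus} = 0 ⇒ p_{MedCo} = 31.25 + 0.125p_{RxPlus}.
At p_{RxPlus} = 45: p_{MedCo} = 31.25 + 0.125·45 = 36.875.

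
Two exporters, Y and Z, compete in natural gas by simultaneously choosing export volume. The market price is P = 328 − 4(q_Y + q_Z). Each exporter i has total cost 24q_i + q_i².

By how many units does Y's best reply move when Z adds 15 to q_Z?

-6

Exporter Y's profit: π = q_Y(328 − 4(q_Y + q_Z)) − 24q_Y − q_Y².
∂π/∂q_Y = 304 − 10q_Y − 4q_Z = 0, so q_Y = 30.4 − 0.4q_Z.
The reaction-function slope is −0.4, so a 15-unit rise in q_Z moves q_Y by −0.4 × 15 = −6. Y's best response falls — the actions are strategic substitutes.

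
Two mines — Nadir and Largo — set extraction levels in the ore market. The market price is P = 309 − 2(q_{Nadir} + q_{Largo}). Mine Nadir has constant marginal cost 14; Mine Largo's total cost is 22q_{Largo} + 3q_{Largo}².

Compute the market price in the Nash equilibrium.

Mine Nadir's profit: π = q_{Nadir}(309 − 2(q_{Nadir} + q_{Largo})) − 14q_{Nadir}.
∂π/∂q_{Nadir} = 295 − 4q_{Nadir} − 2q_{Largo} = 0, so q_{Nadir} = 73.75 − 0.5q_{Largo}.
For Largo: ∂π/∂q_{Largo} = 287 − 10q_{Largo} − 2q_{Nadir} = 0 ⇒ q_{Largo} = 28.7 − 0.2q_{Nadir}.
Plugging q_{Largo} into Nadir's best response: q_{Nadir} = 73.75 − 0.5(28.7 − 0.2q_{Nadir}) ⇒ 0.9q_{Nadir} = 59.4, so q_{Nadir} = 66.
Then q_{Largo} = 28.7 − 0.2·66 = 15.5.
Equilibrium price: P = 309 − 2·81.5 = 146.

146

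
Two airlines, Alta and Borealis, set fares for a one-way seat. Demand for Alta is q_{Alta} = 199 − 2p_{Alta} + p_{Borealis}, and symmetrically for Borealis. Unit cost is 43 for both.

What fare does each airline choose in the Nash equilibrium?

95

Alta's profit: π = (p_{Alta} − 43)(199 − 2p_{Alta} + p_{Borealis}).
∂π/∂p_{Alta} = 285 − 4p_{Alta} + p_{Borealis} = 0 ⇒ p_{Alta} = 71.25 + 0.25p_{Borealis}.
By symmetry p_{Borealis} = p_{Alta}; substituting into the reaction function, 0.75p_{Alta} = 71.25 and p_{Alta} = 95.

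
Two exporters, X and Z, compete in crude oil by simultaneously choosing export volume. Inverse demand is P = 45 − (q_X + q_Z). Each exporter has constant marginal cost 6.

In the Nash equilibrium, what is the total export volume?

Exporter X's profit: π = q_X(45 − (q_X + q_Z)) − 6q_X.
∂π/∂q_X = 39 − 2q_X − q_Z = 0, so q_X = 19.5 − 0.5q_Z.
The game is symmetric, so in equilibrium q_Z = q_X: the reaction function gives 1.5q_X = 19.5, hence q_X = 13.
Total export volume: 13 + 13 = 26.

26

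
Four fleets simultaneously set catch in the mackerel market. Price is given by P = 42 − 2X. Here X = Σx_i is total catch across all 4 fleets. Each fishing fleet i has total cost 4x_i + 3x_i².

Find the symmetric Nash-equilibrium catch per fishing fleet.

A representative fishing fleet's profit is π_i = x_i(42 − 2X) − 4x_i − 3x_i², with X = x_i + Σ_{j≠i} x_j.
First-order condition: 38 − 10x_i − 2Σ_{j≠i} x_j = 0.
With identical fishing fleets, set every x_j = x: then 38 − 10x − 6x = 0, i.e. x = 38/16 = 2.375.

2.375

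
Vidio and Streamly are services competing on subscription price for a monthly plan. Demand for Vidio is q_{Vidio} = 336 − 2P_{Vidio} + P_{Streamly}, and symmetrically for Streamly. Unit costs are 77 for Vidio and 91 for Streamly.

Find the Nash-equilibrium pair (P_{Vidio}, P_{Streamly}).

Vidio's profit: π = (P_{Vidio} − 77)(336 − 2P_{Vidio} + P_{Streamly}).
∂π/∂P_{Vidio} = 490 − 4P_{Vidio} + P_{Streamly} = 0 ⇒ P_{Vidio} = 122.5 + 0.25P_{Streamly}.
Similarly P_{Streamly} = 129.5 + 0.25P_{Vidio}.
Plugging P_{Streamly} into Vidio's best response: P_{Vidio} = 122.5 + 0.25(129.5 + 0.25P_{Vidio}) ⇒ 0.9375P_{Vidio} = 154.875, so P_{Vidio} = 165.2.
Then P_{Streamly} = 129.5 + 0.25·165.2 = 170.8.

165.2, 170.8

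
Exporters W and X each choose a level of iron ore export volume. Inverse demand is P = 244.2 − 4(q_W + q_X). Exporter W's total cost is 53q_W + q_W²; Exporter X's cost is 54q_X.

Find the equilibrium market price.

Exporter W's profit: π = q_W(244.2 − 4(q_W + q_X)) − 53q_W − q_W².
∂π/∂q_W = 191.2 − 10q_W − 4q_X = 0, so q_W = 19.12 − 0.4q_X.
For X: ∂π/∂q_X = 190.2 − 8q_X − 4q_W = 0 ⇒ q_X = 23.775 − 0.5q_W.
Solving the two reaction functions simultaneously: (1 − (−0.4)(−0.5))q_W = 19.12 − 0.4·23.775, so 0.8q_W = 9.61 and q_W = 12.0125.
Then q_X = 23.775 − 0.5·12.0125 = 2843/160.
Equilibrium price: P = 244.2 − 4·(953/32) = 125.075.

125.075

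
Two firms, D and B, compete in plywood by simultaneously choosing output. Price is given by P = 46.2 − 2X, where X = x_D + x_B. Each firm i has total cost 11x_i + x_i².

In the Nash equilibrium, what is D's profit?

58.08

Firm D's profit: π = x_D(46.2 − 2(x_D + x_B)) − 11x_D − x_D².
∂π/∂x_D = 35.2 − 6x_D − 2x_B = 0, so x_D = 88/15 − (1/3)x_B.
By symmetry x_B = x_D; substituting into the reaction function, (4/3)x_D = 88/15 and x_D = 4.4.
Price P = 46.2 − 2·8.8 = 28.6.
D's profit: (28.6 − 11)·4.4 − (4.4)² = 58.08.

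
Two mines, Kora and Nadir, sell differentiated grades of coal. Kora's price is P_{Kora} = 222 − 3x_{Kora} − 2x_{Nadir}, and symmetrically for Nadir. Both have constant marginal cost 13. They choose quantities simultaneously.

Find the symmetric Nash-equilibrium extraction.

Mine Kora's profit: π = x_{Kora}(222 − 3x_{Kora} − 2x_{Nadir}) − 13x_{Kora}.
∂π/∂x_{Kora} = 209 − 6x_{Kora} − 2x_{Nadir} = 0 ⇒ x_{Kora} = 209/6 − (1/3)x_{Nadir}.
By symmetry x_{Nadir} = x_{Kora}; substituting into the reaction function, (4/3)x_{Kora} = 209/6 and x_{Kora} = 26.125.

26.125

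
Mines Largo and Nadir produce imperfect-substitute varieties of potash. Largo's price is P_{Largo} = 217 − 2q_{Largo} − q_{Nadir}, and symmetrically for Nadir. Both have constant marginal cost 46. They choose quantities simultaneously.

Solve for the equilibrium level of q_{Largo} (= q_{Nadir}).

Mine Largo's profit: π = q_{Largo}(217 − 2q_{Largo} − q_{Nadir}) − 46q_{Largo}.
∂π/∂q_{Largo} = 171 − 4q_{Largo} − q_{Nadir} = 0 ⇒ q_{Largo} = 42.75 − 0.25q_{Nadir}.
The game is symmetric, so in equilibrium q_{Nadir} = q_{Largo}: the reaction function gives 1.25q_{Largo} = 42.75, hence q_{Largo} = 34.2.

34.2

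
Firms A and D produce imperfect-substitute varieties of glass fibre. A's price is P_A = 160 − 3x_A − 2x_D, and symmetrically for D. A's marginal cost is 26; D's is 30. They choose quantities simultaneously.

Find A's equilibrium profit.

Firm A's profit: π = x_A(160 − 3x_A − 2x_D) − 26x_A.
∂π/∂x_A = 134 − 6x_A − 2x_D = 0 ⇒ x_A = 67/3 − (1/3)x_D.
Similarly x_D = 65/3 − (1/3)x_A.
Plugging x_D into A's best response: x_A = 67/3 − (1/3)(65/3 − (1/3)x_A) ⇒ (8/9)x_A = 136/9, so x_A = 17.
Then x_D = 65/3 − (1/3)·17 = 16.
P_A = 160 − 3·17 − 2·16 = 77.
Profit = (77 − 26)·17 = 867.

867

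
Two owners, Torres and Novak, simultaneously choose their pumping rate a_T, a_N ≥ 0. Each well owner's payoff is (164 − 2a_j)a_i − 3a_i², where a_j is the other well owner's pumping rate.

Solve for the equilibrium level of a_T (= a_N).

20.5

Torres's payoff is (164 − 2a_N)a_T − 3a_T².
∂π/∂a_T = 164 − 2a_N − 6a_T = 0, so a_T = 82/3 − (1/3)a_N.
The game is symmetric, so in equilibrium a_N = a_T: the reaction function gives (4/3)a_T = 82/3, hence a_T = 20.5.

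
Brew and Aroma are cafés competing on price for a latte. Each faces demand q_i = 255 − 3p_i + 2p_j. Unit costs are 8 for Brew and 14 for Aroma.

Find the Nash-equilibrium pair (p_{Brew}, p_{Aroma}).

Brew's profit: π = (p_{Brew} − 8)(255 − 3p_{Brew} + 2p_{Aroma}).
∂π/∂p_{Brew} = 279 − 6p_{Brew} + 2p_{Aroma} = 0 ⇒ p_{Brew} = 46.5 + (1/3)p_{Aroma}.
Similarly p_{Aroma} = 49.5 + (1/3)p_{Brew}.
Plugging p_{Aroma} into Brew's best response: p_{Brew} = 46.5 + (1/3)(49.5 + (1/3)p_{Brew}) ⇒ (8/9)p_{Brew} = 63, so p_{Brew} = 70.875.
Then p_{Aroma} = 49.5 + (1/3)·70.875 = 73.125.

70.875, 73.125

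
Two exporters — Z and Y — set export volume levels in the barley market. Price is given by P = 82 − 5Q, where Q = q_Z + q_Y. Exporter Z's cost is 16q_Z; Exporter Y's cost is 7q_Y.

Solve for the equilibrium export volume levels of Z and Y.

3.8, 5.6

Exporter Z's profit: π = q_Z(82 − 5(q_Z + q_Y)) − 16q_Z.
∂π/∂q_Z = 66 − 10q_Z − 5q_Y = 0, so q_Z = 6.6 − 0.5q_Y.
By the same steps for Y: q_Y = 7.5 − 0.5q_Z.
Plugging q_Y into Z's best response: q_Z = 6.6 − 0.5(7.5 − 0.5q_Z) ⇒ 0.75q_Z = 2.85, so q_Z = 3.8.
Then q_Y = 7.5 − 0.5·3.8 = 5.6.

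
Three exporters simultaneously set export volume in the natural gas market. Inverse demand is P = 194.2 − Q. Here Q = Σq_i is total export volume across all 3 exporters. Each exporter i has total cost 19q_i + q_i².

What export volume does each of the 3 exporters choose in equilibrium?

29.2

A representative exporter's profit is π_i = q_i(194.2 − Q) − 19q_i − q_i², with Q = q_i + Σ_{j≠i} q_j.
First-order condition: 175.2 − 4q_i − Σ_{j≠i} q_j = 0.
With identical exporters, set every q_j = q: then 175.2 − 4q − 2q = 0, i.e. q = 175.2/6 = 29.2.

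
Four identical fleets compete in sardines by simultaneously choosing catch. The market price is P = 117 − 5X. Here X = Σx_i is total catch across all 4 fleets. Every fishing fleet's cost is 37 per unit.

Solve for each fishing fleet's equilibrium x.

A representative fishing fleet's profit is π_i = x_i(117 − 5X) − 37x_i, with X = x_i + Σ_{j≠i} x_j.
First-order condition: 80 − 10x_i − 5Σ_{j≠i} x_j = 0.
Imposing symmetry (x_j = x for all j) turns Σ_{j≠i} x_j into 3x, so 80 = 25x and x = 3.2.

3.2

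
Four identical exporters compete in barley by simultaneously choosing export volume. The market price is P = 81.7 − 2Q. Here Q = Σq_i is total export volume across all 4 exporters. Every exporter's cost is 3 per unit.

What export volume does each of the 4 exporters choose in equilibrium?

A representative exporter's profit is π_i = q_i(81.7 − 2Q) − 3q_i, with Q = q_i + Σ_{j≠i} q_j.
First-order condition: 78.7 − 4q_i − 2Σ_{j≠i} q_j = 0.
Imposing symmetry (q_j = q for all j) turns Σ_{j≠i} q_j into 3q, so 78.7 = 10q and q = 7.87.

7.87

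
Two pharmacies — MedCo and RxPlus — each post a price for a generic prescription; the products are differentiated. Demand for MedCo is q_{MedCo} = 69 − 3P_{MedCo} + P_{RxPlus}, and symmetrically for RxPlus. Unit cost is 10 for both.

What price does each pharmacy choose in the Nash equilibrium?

19.8

MedCo's profit: π = (P_{MedCo} − 10)(69 − 3P_{MedCo} + P_{RxPlus}).
∂π/∂P_{MedCo} = 99 − 6P_{MedCo} + P_{RxPlus} = 0 ⇒ P_{MedCo} = 16.5 + (1/6)P_{RxPlus}.
The game is symmetric, so in equilibrium P_{RxPlus} = P_{MedCo}: the reaction function gives (5/6)P_{MedCo} = 16.5, hence P_{MedCo} = 19.8.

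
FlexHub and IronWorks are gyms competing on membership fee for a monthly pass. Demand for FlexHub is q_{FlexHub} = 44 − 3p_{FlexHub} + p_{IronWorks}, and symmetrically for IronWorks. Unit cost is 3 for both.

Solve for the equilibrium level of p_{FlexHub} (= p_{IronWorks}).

10.6

FlexHub's profit: π = (p_{FlexHub} − 3)(44 − 3p_{FlexHub} + p_{IronWorks}).
∂π/∂p_{FlexHub} = 53 − 6p_{FlexHub} + p_{IronWorks} = 0 ⇒ p_{FlexHub} = 53/6 + (1/6)p_{IronWorks}.
Setting p_{FlexHub} = p_{IronWorks} in the reaction function: p_{FlexHub} = 53/6 + (1/6)p_{FlexHub}, so p_{FlexHub} = (53/6) / (5/6) = 10.6.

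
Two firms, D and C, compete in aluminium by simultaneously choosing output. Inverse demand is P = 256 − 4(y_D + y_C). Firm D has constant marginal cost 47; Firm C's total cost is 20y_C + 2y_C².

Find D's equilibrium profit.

Firm D's profit: π = y_D(256 − 4(y_D + y_C)) − 47y_D.
∂π/∂y_D = 209 − 8y_D − 4y_C = 0, so y_D = 26.125 − 0.5y_C.
For C: ∂π/∂y_C = 236 − 12y_C − 4y_D = 0 ⇒ y_C = 59/3 − (1/3)y_D.
Solving the two reaction functions simultaneously: (1 − (−0.5)(−1/3))y_D = 26.125 − 0.5·(59/3), so (5/6)y_D = 391/24 and y_D = 19.55.
Then y_C = 59/3 − (1/3)·19.55 = 13.15.
Price P = 256 − 4·32.7 = 125.2.
D's profit: (125.2 − 47)·19.55 = 1528.81.

1528.81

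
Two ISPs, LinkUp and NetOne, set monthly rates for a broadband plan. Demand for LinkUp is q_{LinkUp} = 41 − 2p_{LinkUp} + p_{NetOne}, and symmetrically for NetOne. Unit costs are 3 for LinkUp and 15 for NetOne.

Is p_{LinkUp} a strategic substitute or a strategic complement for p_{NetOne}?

strategic complements

LinkUp's profit: π = (p_{LinkUp} − 3)(41 − 2p_{LinkUp} + p_{NetOne}).
∂π/∂p_{LinkUp} = 47 − 4p_{LinkUp} + p_{NetOne} = 0 ⇒ p_{LinkUp} = 11.75 + 0.25p_{NetOne}.
The best-response slope dp_{LinkUp}/dp_{NetOne} = 0.25 > 0: the reaction function is upward-sloping, so the choices are strategic complements.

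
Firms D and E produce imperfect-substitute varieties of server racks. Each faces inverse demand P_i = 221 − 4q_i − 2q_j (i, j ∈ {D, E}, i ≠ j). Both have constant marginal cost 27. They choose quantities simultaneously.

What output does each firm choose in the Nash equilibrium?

19.4

Firm D's profit: π = q_D(221 − 4q_D − 2q_E) − 27q_D.
∂π/∂q_D = 194 − 8q_D − 2q_E = 0 ⇒ q_D = 24.25 − 0.25q_E.
Setting q_D = q_E in the reaction function: q_D = 24.25 − 0.25q_D, so q_D = 24.25 / 1.25 = 19.4.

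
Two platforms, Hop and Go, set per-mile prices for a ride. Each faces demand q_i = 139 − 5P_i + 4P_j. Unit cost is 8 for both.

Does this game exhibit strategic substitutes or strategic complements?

Hop's profit: π = (P_{Hop} − 8)(139 − 5P_{Hop} + 4P_{Go}).
∂π/∂P_{Hop} = 179 − 10P_{Hop} + 4P_{Go} = 0 ⇒ P_{Hop} = 17.9 + 0.4P_{Go}.
The best-response slope dP_{Hop}/dP_{Go} = 0.4 > 0: the reaction function is upward-sloping, so the choices are strategic complements.

strategic complements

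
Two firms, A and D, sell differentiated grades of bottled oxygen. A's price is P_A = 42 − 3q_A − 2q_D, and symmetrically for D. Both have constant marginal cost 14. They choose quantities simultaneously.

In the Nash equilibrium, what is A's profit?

Firm A's profit: π = q_A(42 − 3q_A − 2q_D) − 14q_A.
∂π/∂q_A = 28 − 6q_A − 2q_D = 0 ⇒ q_A = 14/3 − (1/3)q_D.
By symmetry q_D = q_A; substituting into the reaction function, (4/3)q_A = 14/3 and q_A = 3.5.
P_A = 42 − 3·3.5 − 2·3.5 = 24.5.
Profit = (24.5 − 14)·3.5 = 36.75.

36.75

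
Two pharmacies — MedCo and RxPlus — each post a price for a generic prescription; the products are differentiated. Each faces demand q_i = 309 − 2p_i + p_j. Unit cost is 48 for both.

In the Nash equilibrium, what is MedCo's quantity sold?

174

MedCo's profit: π = (p_{MedCo} − 48)(309 − 2p_{MedCo} + p_{RxPlus}).
∂π/∂p_{MedCo} = 405 − 4p_{MedCo} + p_{RxPlus} = 0 ⇒ p_{MedCo} = 101.25 + 0.25p_{RxPlus}.
By symmetry p_{RxPlus} = p_{MedCo}; substituting into the reaction function, 0.75p_{MedCo} = 101.25 and p_{MedCo} = 135.
q_{MedCo} = 309 − 2·135 + 135 = 174.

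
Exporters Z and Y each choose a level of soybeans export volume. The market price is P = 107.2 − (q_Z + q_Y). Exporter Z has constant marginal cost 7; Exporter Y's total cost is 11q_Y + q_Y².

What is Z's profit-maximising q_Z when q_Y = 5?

Exporter Z's profit: π = q_Z(107.2 − (q_Z + q_Y)) − 7q_Z.
∂π/∂q_Z = 100.2 − 2q_Z − q_Y = 0, so q_Z = 50.1 − 0.5q_Y.
At q_Y = 5: q_Z = 50.1 − 0.5·5 = 47.6.

47.6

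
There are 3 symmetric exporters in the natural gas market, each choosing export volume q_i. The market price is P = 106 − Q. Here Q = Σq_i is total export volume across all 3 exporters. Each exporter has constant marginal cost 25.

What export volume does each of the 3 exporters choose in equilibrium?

20.25

A representative exporter's profit is π_i = q_i(106 − Q) − 25q_i, with Q = q_i + Σ_{j≠i} q_j.
First-order condition: 81 − 2q_i − Σ_{j≠i} q_j = 0.
In a symmetric equilibrium every exporter chooses the same q, so Σ_{j≠i} q_j = 2q. The condition becomes 81 − 4q = 0, giving q = 81/4 = 20.25.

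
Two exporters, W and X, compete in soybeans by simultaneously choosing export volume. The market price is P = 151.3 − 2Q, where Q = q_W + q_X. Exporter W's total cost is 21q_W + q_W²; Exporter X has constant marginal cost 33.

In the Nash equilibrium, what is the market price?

77.92

Exporter W's profit: π = q_W(151.3 − 2(q_W + q_X)) − 21q_W − q_W².
∂π/∂q_W = 130.3 − 6q_W − 2q_X = 0, so q_W = 1303/60 − (1/3)q_X.
For X: ∂π/∂q_X = 118.3 − 4q_X − 2q_W = 0 ⇒ q_X = 29.575 − 0.5q_W.
Plugging q_X into W's best response: q_W = 1303/60 − (1/3)(29.575 − 0.5q_W) ⇒ (5/6)q_W = 1423/120, so q_W = 14.23.
Then q_X = 29.575 − 0.5·14.23 = 22.46.
Equilibrium price: P = 151.3 − 2·36.69 = 77.92.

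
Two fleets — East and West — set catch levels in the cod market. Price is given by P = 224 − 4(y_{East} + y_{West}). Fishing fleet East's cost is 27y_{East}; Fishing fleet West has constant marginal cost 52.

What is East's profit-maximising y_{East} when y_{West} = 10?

Fishing fleet East's profit: π = y_{East}(224 − 4(y_{East} + y_{West})) − 27y_{East}.
∂π/∂y_{East} = 197 − 8y_{East} − 4y_{West} = 0, so y_{East} = 24.625 − 0.5y_{West}.
At y_{West} = 10: y_{East} = 24.625 − 0.5·10 = 19.625.

19.625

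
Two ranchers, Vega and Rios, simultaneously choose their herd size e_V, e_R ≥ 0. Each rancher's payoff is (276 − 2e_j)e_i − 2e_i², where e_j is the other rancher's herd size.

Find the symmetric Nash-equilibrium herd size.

Vega's payoff is (276 − 2e_R)e_V − 2e_V².
∂π/∂e_V = 276 − 2e_R − 4e_V = 0, so e_V = 69 − 0.5e_R.
The game is symmetric, so in equilibrium e_R = e_V: the reaction function gives 1.5e_V = 69, hence e_V = 46.

46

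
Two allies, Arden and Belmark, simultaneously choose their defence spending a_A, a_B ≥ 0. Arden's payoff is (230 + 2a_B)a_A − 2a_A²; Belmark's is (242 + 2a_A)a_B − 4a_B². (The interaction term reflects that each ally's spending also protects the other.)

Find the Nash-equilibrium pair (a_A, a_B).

Expanding Arden's payoff: 230a_A + 2a_Ba_A − 2a_A².
∂π/∂a_A = 230 + 2a_B − 4a_A = 0, so a_A = 57.5 + 0.5a_B.
Likewise for Belmark: a_B = 30.25 + 0.25a_A.
Substituting the second reaction function into the first: a_A = 57.5 + 0.5(30.25 + 0.25a_A), which gives 0.875a_A = 72.625 ⇒ a_A = 83.
Then a_B = 30.25 + 0.25·83 = 51.

83, 51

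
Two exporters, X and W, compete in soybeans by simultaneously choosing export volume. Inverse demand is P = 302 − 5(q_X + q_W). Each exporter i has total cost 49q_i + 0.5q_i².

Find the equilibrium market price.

Exporter X's profit: π = q_X(302 − 5(q_X + q_W)) − 49q_X − 0.5q_X².
∂π/∂q_X = 253 − 11q_X − 5q_W = 0, so q_X = 23 − (5/11)q_W.
Setting q_X = q_W in the reaction function: q_X = 23 − (5/11)q_X, so q_X = 23 / (16/11) = 15.8125.
Equilibrium price: P = 302 − 5·31.625 = 143.875.

143.875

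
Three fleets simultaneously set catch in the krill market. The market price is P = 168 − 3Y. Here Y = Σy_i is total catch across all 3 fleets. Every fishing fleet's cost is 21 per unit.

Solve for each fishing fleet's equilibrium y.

A representative fishing fleet's profit is π_i = y_i(168 − 3Y) − 21y_i, with Y = y_i + Σ_{j≠i} y_j.
First-order condition: 147 − 6y_i − 3Σ_{j≠i} y_j = 0.
Imposing symmetry (y_j = y for all j) turns Σ_{j≠i} y_j into 2y, so 147 = 12y and y = 12.25.

12.25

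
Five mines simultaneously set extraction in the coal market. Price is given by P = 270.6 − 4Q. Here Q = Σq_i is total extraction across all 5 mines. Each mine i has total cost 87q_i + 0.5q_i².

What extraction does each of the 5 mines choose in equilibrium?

7.344

A representative mine's profit is π_i = q_i(270.6 − 4Q) − 87q_i − 0.5q_i², with Q = q_i + Σ_{j≠i} q_j.
First-order condition: 183.6 − 9q_i − 4Σ_{j≠i} q_j = 0.
With identical mines, set every q_j = q: then 183.6 − 9q − 16q = 0, i.e. q = 183.6/25 = 7.344.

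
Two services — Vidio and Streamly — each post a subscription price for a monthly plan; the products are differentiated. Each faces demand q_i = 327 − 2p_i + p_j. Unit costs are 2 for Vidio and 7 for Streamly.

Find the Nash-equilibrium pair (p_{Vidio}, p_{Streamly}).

Vidio's profit: π = (p_{Vidio} − 2)(327 − 2p_{Vidio} + p_{Streamly}).
∂π/∂p_{Vidio} = 331 − 4p_{Vidio} + p_{Streamly} = 0 ⇒ p_{Vidio} = 82.75 + 0.25p_{Streamly}.
Similarly p_{Streamly} = 85.25 + 0.25p_{Vidio}.
Solving the two reaction functions simultaneously: (1 − (0.25)(0.25))p_{Vidio} = 82.75 + 0.25·85.25, so 0.9375p_{Vidio} = 104.0625 and p_{Vidio} = 111.
Then p_{Streamly} = 85.25 + 0.25·111 = 113.

111, 113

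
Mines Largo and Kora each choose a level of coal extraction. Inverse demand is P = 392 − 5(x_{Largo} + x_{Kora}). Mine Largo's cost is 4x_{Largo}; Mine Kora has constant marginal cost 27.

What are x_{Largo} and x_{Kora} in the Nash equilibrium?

Mine Largo's profit: π = x_{Largo}(392 − 5(x_{Largo} + x_{Kora})) − 4x_{Largo}.
∂π/∂x_{Largo} = 388 − 10x_{Largo} − 5x_{Kora} = 0, so x_{Largo} = 38.8 − 0.5x_{Kora}.
By the same steps for Kora: x_{Kora} = 36.5 − 0.5x_{Largo}.
Substituting the second reaction function into the first: x_{Largo} = 38.8 − 0.5(36.5 − 0.5x_{Largo}), which gives 0.75x_{Largo} = 20.55 ⇒ x_{Largo} = 27.4.
Then x_{Kora} = 36.5 − 0.5·27.4 = 22.8.

27.4, 22.8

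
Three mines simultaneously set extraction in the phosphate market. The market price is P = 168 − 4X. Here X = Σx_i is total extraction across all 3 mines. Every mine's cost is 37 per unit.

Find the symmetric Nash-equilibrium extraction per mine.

8.1875

A representative mine's profit is π_i = x_i(168 − 4X) − 37x_i, with X = x_i + Σ_{j≠i} x_j.
First-order condition: 131 − 8x_i − 4Σ_{j≠i} x_j = 0.
With identical mines, set every x_j = x: then 131 − 8x − 8x = 0, i.e. x = 131/16 = 8.1875.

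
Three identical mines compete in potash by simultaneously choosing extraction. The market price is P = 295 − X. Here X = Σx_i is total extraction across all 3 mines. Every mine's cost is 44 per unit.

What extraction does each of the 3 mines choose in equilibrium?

A representative mine's profit is π_i = x_i(295 − X) − 44x_i, with X = x_i + Σ_{j≠i} x_j.
First-order condition: 251 − 2x_i − Σ_{j≠i} x_j = 0.
With identical mines, set every x_j = x: then 251 − 2x − 2x = 0, i.e. x = 251/4 = 62.75.

62.75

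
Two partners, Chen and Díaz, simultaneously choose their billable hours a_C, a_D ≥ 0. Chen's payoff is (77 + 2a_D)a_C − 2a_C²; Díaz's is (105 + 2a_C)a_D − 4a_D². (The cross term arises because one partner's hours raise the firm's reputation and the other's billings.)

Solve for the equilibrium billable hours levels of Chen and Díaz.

Expanding Chen's payoff: 77a_C + 2a_Da_C − 2a_C².
∂π/∂a_C = 77 + 2a_D − 4a_C = 0, so a_C = 19.25 + 0.5a_D.
Likewise for Díaz: a_D = 13.125 + 0.25a_C.
Substituting the second reaction function into the first: a_C = 19.25 + 0.5(13.125 + 0.25a_C), which gives 0.875a_C = 25.8125 ⇒ a_C = 29.5.
Then a_D = 13.125 + 0.25·29.5 = 20.5.

29.5, 20.5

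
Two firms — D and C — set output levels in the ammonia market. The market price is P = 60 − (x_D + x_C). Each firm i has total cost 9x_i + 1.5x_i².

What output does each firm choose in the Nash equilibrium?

8.5

Firm D's profit: π = x_D(60 − (x_D + x_C)) − 9x_D − 1.5x_D².
∂π/∂x_D = 51 − 5x_D − x_C = 0, so x_D = 10.2 − 0.2x_C.
Setting x_D = x_C in the reaction function: x_D = 10.2 − 0.2x_D, so x_D = 10.2 / 1.2 = 8.5.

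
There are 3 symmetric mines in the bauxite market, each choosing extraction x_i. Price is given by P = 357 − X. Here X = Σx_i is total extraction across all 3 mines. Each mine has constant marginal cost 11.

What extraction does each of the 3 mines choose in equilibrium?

86.5

A representative mine's profit is π_i = x_i(357 − X) − 11x_i, with X = x_i + Σ_{j≠i} x_j.
First-order condition: 346 − 2x_i − Σ_{j≠i} x_j = 0.
In a symmetric equilibrium every mine chooses the same x, so Σ_{j≠i} x_j = 2x. The condition becomes 346 − 4x = 0, giving x = 346/4 = 86.5.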